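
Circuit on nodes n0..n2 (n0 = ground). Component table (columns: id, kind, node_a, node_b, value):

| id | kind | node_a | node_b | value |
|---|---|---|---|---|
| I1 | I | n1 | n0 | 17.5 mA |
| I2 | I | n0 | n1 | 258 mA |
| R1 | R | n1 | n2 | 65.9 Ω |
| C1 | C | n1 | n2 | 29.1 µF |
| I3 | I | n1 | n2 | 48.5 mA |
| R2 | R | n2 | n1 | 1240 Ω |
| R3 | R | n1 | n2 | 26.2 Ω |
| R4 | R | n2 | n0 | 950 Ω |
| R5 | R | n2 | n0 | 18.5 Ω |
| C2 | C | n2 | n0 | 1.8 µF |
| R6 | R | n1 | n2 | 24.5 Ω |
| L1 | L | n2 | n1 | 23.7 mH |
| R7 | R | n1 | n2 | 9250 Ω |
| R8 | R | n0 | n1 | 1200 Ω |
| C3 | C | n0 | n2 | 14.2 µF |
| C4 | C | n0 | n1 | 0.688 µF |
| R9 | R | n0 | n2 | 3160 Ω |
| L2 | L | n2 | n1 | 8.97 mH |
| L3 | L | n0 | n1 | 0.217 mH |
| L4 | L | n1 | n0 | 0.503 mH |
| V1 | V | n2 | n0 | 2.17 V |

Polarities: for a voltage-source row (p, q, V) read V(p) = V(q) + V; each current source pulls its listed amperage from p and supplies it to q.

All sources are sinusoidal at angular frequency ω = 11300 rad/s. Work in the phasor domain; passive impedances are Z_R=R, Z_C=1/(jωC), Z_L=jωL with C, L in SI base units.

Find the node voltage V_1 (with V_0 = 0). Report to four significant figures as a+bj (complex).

-1.816+2.196j V

Element admittances at ω=11300 rad/s:
  I1: injects 0.0175 A into n0 (from n1)
  I2: injects 0.258 A into n1 (from n0)
  Y(R1) = 0.01517+0.000j S between n1,n2
  Y(C1) = 0.000+0.3288j S between n1,n2
  I3: injects 0.0485 A into n2 (from n1)
  Y(R2) = 0.0008065+0.000j S between n2,n1
  Y(R3) = 0.03817+0.000j S between n1,n2
  Y(R4) = 0.001053+0.000j S between n2,n0
  Y(R5) = 0.05405+0.000j S between n2,n0
  Y(C2) = 0.000+0.02034j S between n2,n0
  Y(R6) = 0.04082+0.000j S between n1,n2
  Y(L1) = 0.000-0.003734j S between n2,n1
  Y(R7) = 0.0001081+0.000j S between n1,n2
  Y(R8) = 0.0008333+0.000j S between n0,n1
  Y(C3) = 0.000+0.1605j S between n0,n2
  Y(C4) = 0.000+0.007774j S between n0,n1
  Y(R9) = 0.0003165+0.000j S between n0,n2
  Y(L2) = 0.000-0.009866j S between n2,n1
  Y(L3) = 0.000-0.4078j S between n0,n1
  Y(L4) = 0.000-0.1759j S between n1,n0
  V1: constraint V(n2)−V(n0) = 2.17
Assemble and solve the 3×3 MNA system:
  V(n1)=-1.816+2.196j  V(n2)=2.170+0.000j
  i(V1)=-1.143-1.440j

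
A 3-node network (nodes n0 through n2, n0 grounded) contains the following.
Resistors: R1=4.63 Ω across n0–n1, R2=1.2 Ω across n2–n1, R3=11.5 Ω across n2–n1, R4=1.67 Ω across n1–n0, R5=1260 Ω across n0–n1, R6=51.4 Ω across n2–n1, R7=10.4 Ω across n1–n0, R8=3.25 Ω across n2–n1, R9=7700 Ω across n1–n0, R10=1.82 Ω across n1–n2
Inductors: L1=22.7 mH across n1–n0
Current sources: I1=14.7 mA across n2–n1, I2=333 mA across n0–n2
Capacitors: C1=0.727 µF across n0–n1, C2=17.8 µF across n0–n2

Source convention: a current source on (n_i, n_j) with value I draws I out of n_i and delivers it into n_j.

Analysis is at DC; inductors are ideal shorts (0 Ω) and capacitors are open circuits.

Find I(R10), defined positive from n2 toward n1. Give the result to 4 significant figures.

0.09733 A

MNA unknowns: 2 node voltages V₁..V_2 plus 1 source current (L1)
R1: Y=0.2160 on G[0,1]
R2: Y=0.8333 on G[2,1]
L1: row V1−V0=0, i_L1 at 1,0
R3: Y=0.08696 on G[2,1]
R4: Y=0.5988 on G[1,0]
I1: z[2]−=0.0147, z[1]+=0.0147
R5: Y=0.0007937 on G[0,1]
C1: Y=0.000 on G[0,1]
R6: Y=0.01946 on G[2,1]
R7: Y=0.09615 on G[1,0]
R8: Y=0.3077 on G[2,1]
R9: Y=0.0001299 on G[1,0]
R10: Y=0.5495 on G[1,2]
C2: Y=0.000 on G[0,2]
I2: z[0]−=0.333, z[2]+=0.333
solve → V1=0.000, V2=0.1771
aux → i_L1=0.3330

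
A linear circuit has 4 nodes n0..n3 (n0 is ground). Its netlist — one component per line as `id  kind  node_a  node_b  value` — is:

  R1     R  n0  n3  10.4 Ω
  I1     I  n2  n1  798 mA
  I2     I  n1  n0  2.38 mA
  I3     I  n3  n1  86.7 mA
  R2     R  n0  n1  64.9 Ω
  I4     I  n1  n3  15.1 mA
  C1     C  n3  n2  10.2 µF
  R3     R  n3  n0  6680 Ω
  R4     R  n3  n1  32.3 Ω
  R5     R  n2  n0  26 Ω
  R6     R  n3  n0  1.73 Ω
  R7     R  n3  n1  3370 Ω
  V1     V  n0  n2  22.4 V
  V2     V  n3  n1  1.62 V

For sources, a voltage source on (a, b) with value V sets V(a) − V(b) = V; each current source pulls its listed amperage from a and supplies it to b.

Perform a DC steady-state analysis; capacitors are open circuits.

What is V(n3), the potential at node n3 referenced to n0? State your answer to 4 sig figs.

MNA unknowns: 3 node voltages V₁..V_3 plus 2 source currents (V1, V2)
R1: Y=0.09615 on G[0,3]
I1: z[2]−=0.798, z[1]+=0.798
I2: z[1]−=0.00238, z[0]+=0.00238
I3: z[3]−=0.0867, z[1]+=0.0867
R2: Y=0.01541 on G[0,1]
I4: z[1]−=0.0151, z[3]+=0.0151
C1: Y=0.000 on G[3,2]
R3: Y=0.0001497 on G[3,0]
R4: Y=0.03096 on G[3,1]
R5: Y=0.03846 on G[2,0]
R6: Y=0.5780 on G[3,0]
R7: Y=0.0002967 on G[3,1]
V1: row V0−V2=22.4, i_V1 at 0,2
V2: row V3−V1=1.62, i_V2 at 3,1
solve → V1=-0.4303, V2=-22.40, V3=1.190
aux → i_V1=-0.06354, i_V2=-0.9245

1.190 V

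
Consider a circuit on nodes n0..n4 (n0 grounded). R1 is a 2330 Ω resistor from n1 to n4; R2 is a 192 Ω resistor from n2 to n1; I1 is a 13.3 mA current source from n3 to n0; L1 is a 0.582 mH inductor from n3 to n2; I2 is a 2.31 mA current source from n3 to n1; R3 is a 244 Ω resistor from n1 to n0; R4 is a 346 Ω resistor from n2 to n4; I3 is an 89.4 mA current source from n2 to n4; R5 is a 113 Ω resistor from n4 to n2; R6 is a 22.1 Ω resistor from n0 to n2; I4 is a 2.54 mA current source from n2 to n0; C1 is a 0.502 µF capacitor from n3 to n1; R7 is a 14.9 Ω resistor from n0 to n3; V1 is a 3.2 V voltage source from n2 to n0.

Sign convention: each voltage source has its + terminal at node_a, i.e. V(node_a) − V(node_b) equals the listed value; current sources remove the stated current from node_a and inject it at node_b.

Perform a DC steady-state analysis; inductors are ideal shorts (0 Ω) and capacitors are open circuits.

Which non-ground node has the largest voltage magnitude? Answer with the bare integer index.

MNA unknowns: 4 node voltages V₁..V_4 plus 2 source currents (L1, V1)
R1: Y=0.0004292 on G[1,4]
R2: Y=0.005208 on G[2,1]
I1: z[3]−=0.0133, z[0]+=0.0133
L1: row V3−V2=0, i_L1 at 3,2
I2: z[3]−=0.00231, z[1]+=0.00231
R3: Y=0.004098 on G[1,0]
R4: Y=0.002890 on G[2,4]
I3: z[2]−=0.0894, z[4]+=0.0894
R5: Y=0.008850 on G[4,2]
R6: Y=0.04525 on G[0,2]
I4: z[2]−=0.00254, z[0]+=0.00254
C1: Y=0.000 on G[3,1]
R7: Y=0.06711 on G[0,3]
V1: row V2−V0=3.2, i_V1 at 2,0
solve → V1=2.413, V2=3.200, V3=3.200, V4=10.52
aux → i_L1=-0.2304, i_V1=-0.3853

4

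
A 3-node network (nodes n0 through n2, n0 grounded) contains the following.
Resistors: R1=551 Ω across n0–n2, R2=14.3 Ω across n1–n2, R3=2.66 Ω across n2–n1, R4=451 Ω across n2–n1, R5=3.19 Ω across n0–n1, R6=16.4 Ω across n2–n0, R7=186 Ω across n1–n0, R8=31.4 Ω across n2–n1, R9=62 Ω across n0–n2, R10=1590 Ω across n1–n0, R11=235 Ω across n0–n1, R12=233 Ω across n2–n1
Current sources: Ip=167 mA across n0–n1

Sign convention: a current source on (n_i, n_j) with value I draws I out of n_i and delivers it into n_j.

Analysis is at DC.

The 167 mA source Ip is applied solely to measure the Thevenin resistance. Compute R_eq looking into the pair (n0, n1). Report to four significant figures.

Element admittances at DC:
  Y(R1) = 0.001815 S between n0,n2
  Y(R2) = 0.06993 S between n1,n2
  Y(R3) = 0.3759 S between n2,n1
  Y(R4) = 0.002217 S between n2,n1
  Y(R5) = 0.3135 S between n0,n1
  Y(R6) = 0.06098 S between n2,n0
  Y(R7) = 0.005376 S between n1,n0
  Y(R8) = 0.03185 S between n2,n1
  Y(R9) = 0.01613 S between n0,n2
  Y(R10) = 0.0006289 S between n1,n0
  Y(R11) = 0.004255 S between n0,n1
  Y(R12) = 0.004292 S between n2,n1
  Ip: injects 0.167 A into n1 (from n0)
Assemble and solve the 2×2 MNA system:
  V(n1)=0.4265  V(n2)=0.3667

R_eq = 2.554 Ω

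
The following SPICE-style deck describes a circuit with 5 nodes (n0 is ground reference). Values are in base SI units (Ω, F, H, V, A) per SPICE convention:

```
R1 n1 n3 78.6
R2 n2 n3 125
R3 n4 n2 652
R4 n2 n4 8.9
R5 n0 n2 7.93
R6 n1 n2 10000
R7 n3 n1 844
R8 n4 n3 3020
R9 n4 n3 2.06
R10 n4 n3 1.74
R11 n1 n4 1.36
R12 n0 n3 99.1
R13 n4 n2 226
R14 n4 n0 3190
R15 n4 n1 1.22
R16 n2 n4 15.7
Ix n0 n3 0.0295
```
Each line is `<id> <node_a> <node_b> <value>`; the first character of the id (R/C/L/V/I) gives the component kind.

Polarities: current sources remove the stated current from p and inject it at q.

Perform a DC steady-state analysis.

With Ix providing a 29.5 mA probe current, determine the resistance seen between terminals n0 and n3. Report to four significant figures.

MNA unknowns: 4 node voltages V₁..V_4
R1: Y=0.01272 on G[1,3]
R2: Y=0.008000 on G[2,3]
R3: Y=0.001534 on G[4,2]
R4: Y=0.1124 on G[2,4]
R5: Y=0.1261 on G[0,2]
R6: Y=0.0001000 on G[1,2]
R7: Y=0.001185 on G[3,1]
R8: Y=0.0003311 on G[4,3]
R9: Y=0.4854 on G[4,3]
R10: Y=0.5747 on G[4,3]
R11: Y=0.7353 on G[1,4]
R12: Y=0.01009 on G[0,3]
R13: Y=0.004425 on G[4,2]
R14: Y=0.0003135 on G[4,0]
R15: Y=0.8197 on G[4,1]
R16: Y=0.06369 on G[2,4]
Ix: z[0]−=0.0295, z[3]+=0.0295
solve → V1=0.3388, V2=0.2042, V3=0.3615, V4=0.3386

R_eq = 12.25 Ω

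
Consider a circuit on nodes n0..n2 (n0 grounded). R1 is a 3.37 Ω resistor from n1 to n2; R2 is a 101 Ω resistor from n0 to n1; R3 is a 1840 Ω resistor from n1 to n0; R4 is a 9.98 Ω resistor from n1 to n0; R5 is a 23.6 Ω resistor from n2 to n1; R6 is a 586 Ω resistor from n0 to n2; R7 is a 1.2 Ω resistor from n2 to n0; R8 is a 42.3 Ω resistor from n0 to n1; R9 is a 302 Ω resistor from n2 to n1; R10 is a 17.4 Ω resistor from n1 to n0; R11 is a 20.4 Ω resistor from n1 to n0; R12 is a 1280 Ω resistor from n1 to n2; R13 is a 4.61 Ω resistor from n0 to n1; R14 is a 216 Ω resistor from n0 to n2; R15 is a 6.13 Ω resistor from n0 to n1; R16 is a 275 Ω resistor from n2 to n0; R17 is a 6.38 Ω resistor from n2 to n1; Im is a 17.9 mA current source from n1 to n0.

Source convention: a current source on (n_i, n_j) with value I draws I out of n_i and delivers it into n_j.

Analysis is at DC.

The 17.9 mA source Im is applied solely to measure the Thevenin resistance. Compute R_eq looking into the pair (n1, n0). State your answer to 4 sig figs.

R_eq = 1.070 Ω

Element admittances at DC:
  Y(R1) = 0.2967 S between n1,n2
  Y(R2) = 0.009901 S between n0,n1
  Y(R3) = 0.0005435 S between n1,n0
  Y(R4) = 0.1002 S between n1,n0
  Y(R5) = 0.04237 S between n2,n1
  Y(R6) = 0.001706 S between n0,n2
  Y(R7) = 0.8333 S between n2,n0
  Y(R8) = 0.02364 S between n0,n1
  Y(R9) = 0.003311 S between n2,n1
  Y(R10) = 0.05747 S between n1,n0
  Y(R11) = 0.04902 S between n1,n0
  Y(R12) = 0.0007813 S between n1,n2
  Y(R13) = 0.2169 S between n0,n1
  Y(R14) = 0.004630 S between n0,n2
  Y(R15) = 0.1631 S between n0,n1
  Y(R16) = 0.003636 S between n2,n0
  Y(R17) = 0.1567 S between n2,n1
  Im: injects 0.0179 A into n0 (from n1)
Assemble and solve the 2×2 MNA system:
  V(n1)=-0.01915  V(n2)=-0.007128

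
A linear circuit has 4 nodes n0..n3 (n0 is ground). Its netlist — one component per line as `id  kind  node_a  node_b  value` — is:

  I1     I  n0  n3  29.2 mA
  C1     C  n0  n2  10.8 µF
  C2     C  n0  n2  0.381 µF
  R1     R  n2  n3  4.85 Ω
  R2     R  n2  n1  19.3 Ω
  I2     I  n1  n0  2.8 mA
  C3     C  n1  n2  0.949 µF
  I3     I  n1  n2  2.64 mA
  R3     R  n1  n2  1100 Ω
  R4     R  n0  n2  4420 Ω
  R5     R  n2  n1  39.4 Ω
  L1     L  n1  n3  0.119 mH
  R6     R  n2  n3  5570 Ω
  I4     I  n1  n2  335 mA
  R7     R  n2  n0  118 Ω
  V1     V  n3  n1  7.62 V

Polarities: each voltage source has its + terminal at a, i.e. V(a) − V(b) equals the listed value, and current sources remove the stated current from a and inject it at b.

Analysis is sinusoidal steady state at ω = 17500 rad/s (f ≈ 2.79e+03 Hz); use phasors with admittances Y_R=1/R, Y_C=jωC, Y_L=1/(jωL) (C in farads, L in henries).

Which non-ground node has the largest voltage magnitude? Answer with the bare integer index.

Element admittances at ω=17500 rad/s:
  I1: injects 0.0292 A into n3 (from n0)
  Y(C1) = 0.000+0.1890j S between n0,n2
  Y(C2) = 0.000+0.006667j S between n0,n2
  Y(R1) = 0.2062+0.000j S between n2,n3
  Y(R2) = 0.05181+0.000j S between n2,n1
  I2: injects 0.0028 A into n0 (from n1)
  Y(C3) = 0.000+0.01661j S between n1,n2
  I3: injects 0.00264 A into n2 (from n1)
  Y(R3) = 0.0009091+0.000j S between n1,n2
  Y(R4) = 0.0002262+0.000j S between n0,n2
  Y(R5) = 0.02538+0.000j S between n2,n1
  Y(L1) = 0.000-0.4802j S between n1,n3
  Y(R6) = 0.0001795+0.000j S between n2,n3
  I4: injects 0.335 A into n2 (from n1)
  Y(R7) = 0.008475+0.000j S between n2,n0
  V1: constraint V(n3)−V(n1) = 7.62
Assemble and solve the 4×4 MNA system:
  V(n1)=-6.593+0.2506j  V(n2)=0.005988-0.1347j  V(n3)=1.027+0.2506j
  i(V1)=-0.1814+3.580j

1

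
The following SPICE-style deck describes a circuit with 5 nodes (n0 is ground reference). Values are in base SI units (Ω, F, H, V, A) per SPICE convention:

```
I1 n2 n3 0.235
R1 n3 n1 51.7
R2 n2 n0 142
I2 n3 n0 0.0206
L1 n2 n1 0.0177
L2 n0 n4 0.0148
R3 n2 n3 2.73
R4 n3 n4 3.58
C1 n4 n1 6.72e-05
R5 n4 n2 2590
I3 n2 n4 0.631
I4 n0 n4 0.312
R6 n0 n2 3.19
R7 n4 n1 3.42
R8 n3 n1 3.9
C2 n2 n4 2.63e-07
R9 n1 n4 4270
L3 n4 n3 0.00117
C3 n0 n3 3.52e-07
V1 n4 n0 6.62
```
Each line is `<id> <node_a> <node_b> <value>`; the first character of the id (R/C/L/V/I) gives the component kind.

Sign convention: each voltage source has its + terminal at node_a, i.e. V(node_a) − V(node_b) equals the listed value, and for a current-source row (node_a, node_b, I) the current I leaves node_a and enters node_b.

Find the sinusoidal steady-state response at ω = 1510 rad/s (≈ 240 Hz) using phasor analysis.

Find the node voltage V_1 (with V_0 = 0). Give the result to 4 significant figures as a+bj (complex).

5.945-0.1531j V

Element admittances at ω=1510 rad/s:
  I1: injects 0.235 A into n3 (from n2)
  Y(R1) = 0.01934+0.000j S between n3,n1
  Y(R2) = 0.007042+0.000j S between n2,n0
  I2: injects 0.0206 A into n0 (from n3)
  Y(L1) = 0.000-0.03742j S between n2,n1
  Y(L2) = 0.000-0.04475j S between n0,n4
  Y(R3) = 0.3663+0.000j S between n2,n3
  Y(R4) = 0.2793+0.000j S between n3,n4
  Y(C1) = 0.000+0.1015j S between n4,n1
  Y(R5) = 0.0003861+0.000j S between n4,n2
  I3: injects 0.631 A into n4 (from n2)
  I4: injects 0.312 A into n4 (from n0)
  Y(R6) = 0.3135+0.000j S between n0,n2
  Y(R7) = 0.2924+0.000j S between n4,n1
  Y(R8) = 0.2564+0.000j S between n3,n1
  Y(C2) = 0.000+0.0003971j S between n2,n4
  Y(R9) = 0.0002342+0.000j S between n1,n4
  Y(L3) = 0.000-0.5660j S between n4,n3
  Y(C3) = 0.000+0.0005315j S between n0,n3
  V1: constraint V(n4)−V(n0) = 6.62
Assemble and solve the 5×5 MNA system:
  V(n1)=5.945-0.1531j  V(n2)=1.647-0.8426j  V(n3)=5.378-1.147j  V(n4)=6.620+0.000j
  i(V1)=-0.2371+0.5634j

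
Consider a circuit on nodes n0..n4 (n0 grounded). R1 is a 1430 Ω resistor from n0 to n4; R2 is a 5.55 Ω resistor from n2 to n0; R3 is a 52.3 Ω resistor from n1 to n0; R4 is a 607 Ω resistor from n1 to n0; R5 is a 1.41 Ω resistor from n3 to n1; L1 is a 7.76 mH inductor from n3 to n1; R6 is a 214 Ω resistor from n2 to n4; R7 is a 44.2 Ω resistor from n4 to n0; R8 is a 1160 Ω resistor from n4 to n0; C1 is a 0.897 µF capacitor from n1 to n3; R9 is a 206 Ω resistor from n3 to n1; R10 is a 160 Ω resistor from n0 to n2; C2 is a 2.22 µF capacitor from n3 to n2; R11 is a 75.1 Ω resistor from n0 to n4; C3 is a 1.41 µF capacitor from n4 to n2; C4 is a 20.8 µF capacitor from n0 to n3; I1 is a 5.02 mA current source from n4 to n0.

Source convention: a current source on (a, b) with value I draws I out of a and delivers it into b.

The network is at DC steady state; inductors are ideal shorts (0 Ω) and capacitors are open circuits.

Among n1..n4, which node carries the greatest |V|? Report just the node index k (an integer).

Apply KCL at each of the 4 non-ground nodes and solve the resulting linear system.
Node n1: branches {R3, R4, R5, L1, C1, R9} → V_1 = 0.000
Node n2: branches {R2, R6, R10, C2, C3} → V_2 = -0.002918
Node n3: branches {R5, L1, C1, R9, C2, C4} → V_3 = 0.000
Node n4: branches {R1, R6, R7, R8, R11, C3, I1} → V_4 = -0.1194
Source currents: i(L1)=0.000

4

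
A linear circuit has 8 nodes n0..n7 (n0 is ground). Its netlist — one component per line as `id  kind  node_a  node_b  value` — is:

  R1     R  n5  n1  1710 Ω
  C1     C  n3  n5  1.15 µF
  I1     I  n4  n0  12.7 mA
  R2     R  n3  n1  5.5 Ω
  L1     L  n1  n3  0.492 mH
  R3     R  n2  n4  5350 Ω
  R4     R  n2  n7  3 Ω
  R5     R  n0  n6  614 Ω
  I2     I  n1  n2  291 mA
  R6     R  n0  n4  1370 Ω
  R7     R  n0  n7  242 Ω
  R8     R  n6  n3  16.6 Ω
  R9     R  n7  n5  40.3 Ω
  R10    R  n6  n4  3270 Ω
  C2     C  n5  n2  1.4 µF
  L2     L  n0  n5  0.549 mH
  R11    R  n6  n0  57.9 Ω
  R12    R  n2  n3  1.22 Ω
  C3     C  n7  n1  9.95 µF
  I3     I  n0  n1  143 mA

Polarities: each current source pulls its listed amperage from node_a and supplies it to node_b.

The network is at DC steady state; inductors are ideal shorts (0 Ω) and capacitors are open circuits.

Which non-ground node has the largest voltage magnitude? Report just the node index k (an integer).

4

Element admittances at DC:
  Y(R1) = 0.0005848 S between n5,n1
  Y(C1) = 0.000 S between n3,n5
  I1: injects 0.0127 A into n0 (from n4)
  Y(R2) = 0.1818 S between n3,n1
  L1: short n1↔n3 (DC inductor)
  Y(R3) = 0.0001869 S between n2,n4
  Y(R4) = 0.3333 S between n2,n7
  Y(R5) = 0.001629 S between n0,n6
  I2: injects 0.291 A into n2 (from n1)
  Y(R6) = 0.0007299 S between n0,n4
  Y(R7) = 0.004132 S between n0,n7
  Y(R8) = 0.06024 S between n6,n3
  Y(R9) = 0.02481 S between n7,n5
  Y(R10) = 0.0003058 S between n6,n4
  Y(C2) = 0.000 S between n5,n2
  L2: short n0↔n5 (DC inductor)
  Y(R11) = 0.01727 S between n6,n0
  Y(R12) = 0.8197 S between n2,n3
  Y(C3) = 0.000 S between n7,n1
  I3: injects 0.143 A into n1 (from n0)
Assemble and solve the 9×9 MNA system:
  V(n1)=3.160  V(n2)=3.402  V(n3)=3.160  V(n4)=-9.277  V(n5)=0.000  V(n6)=2.361  V(n7)=3.130
  i(L1)=-0.1498  i(L2)=-0.07952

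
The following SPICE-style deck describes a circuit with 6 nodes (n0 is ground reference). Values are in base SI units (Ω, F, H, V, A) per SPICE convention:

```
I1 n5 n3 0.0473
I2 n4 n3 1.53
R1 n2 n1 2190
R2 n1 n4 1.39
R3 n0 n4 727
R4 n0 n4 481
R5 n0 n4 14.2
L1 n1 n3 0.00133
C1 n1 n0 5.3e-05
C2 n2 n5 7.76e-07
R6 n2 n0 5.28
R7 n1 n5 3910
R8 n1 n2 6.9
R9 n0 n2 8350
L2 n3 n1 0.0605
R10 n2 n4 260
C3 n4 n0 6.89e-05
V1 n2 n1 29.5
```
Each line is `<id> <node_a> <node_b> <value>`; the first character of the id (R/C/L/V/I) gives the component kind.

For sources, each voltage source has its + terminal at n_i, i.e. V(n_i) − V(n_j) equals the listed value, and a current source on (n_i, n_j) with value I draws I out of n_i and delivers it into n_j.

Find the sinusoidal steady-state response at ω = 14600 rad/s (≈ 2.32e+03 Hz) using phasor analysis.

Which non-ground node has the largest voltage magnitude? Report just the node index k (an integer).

3

Element admittances at ω=14600 rad/s:
  I1: injects 0.0473 A into n3 (from n5)
  I2: injects 1.53 A into n3 (from n4)
  Y(R1) = 0.0004566+0.000j S between n2,n1
  Y(R2) = 0.7194+0.000j S between n1,n4
  Y(R3) = 0.001376+0.000j S between n0,n4
  Y(R4) = 0.002079+0.000j S between n0,n4
  Y(R5) = 0.07042+0.000j S between n0,n4
  Y(L1) = 0.000-0.05150j S between n1,n3
  Y(C1) = 0.000+0.7738j S between n1,n0
  Y(C2) = 0.000+0.01133j S between n2,n5
  Y(R6) = 0.1894+0.000j S between n2,n0
  Y(R7) = 0.0002558+0.000j S between n1,n5
  Y(R8) = 0.1449+0.000j S between n1,n2
  Y(R9) = 0.0001198+0.000j S between n0,n2
  Y(L2) = 0.000-0.001132j S between n3,n1
  Y(R10) = 0.003846+0.000j S between n2,n4
  Y(C3) = 0.000+1.006j S between n4,n0
  V1: constraint V(n2)−V(n1) = 29.5
Assemble and solve the 6×6 MNA system:
  V(n1)=-1.470+3.385j  V(n2)=28.03+3.385j  V(n3)=-1.470+33.35j  V(n4)=0.2949+2.699j  V(n5)=27.92+8.223j
  i(V1)=-9.762-0.6453j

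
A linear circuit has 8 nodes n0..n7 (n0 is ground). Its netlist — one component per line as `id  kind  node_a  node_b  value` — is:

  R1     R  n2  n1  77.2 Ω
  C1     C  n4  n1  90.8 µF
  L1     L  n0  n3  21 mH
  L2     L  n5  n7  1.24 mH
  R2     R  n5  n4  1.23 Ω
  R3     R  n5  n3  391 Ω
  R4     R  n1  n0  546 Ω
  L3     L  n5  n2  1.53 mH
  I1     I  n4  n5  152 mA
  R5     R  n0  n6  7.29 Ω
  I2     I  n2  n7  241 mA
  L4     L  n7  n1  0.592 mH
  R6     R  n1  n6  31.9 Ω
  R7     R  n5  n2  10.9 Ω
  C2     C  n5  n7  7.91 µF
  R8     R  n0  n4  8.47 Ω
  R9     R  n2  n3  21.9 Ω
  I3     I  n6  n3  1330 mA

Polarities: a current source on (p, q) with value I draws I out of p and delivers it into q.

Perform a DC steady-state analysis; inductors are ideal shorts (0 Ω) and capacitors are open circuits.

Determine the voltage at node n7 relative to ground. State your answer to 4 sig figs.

-1.277 V

Element admittances at DC:
  Y(R1) = 0.01295 S between n2,n1
  Y(C1) = 0.000 S between n4,n1
  L1: short n0↔n3 (DC inductor)
  L2: short n5↔n7 (DC inductor)
  Y(R2) = 0.8130 S between n5,n4
  Y(R3) = 0.002558 S between n5,n3
  Y(R4) = 0.001832 S between n1,n0
  L3: short n5↔n2 (DC inductor)
  I1: injects 0.152 A into n5 (from n4)
  Y(R5) = 0.1372 S between n0,n6
  I2: injects 0.241 A into n7 (from n2)
  L4: short n7↔n1 (DC inductor)
  Y(R6) = 0.03135 S between n1,n6
  Y(R7) = 0.09174 S between n5,n2
  Y(C2) = 0.000 S between n5,n7
  Y(R8) = 0.1181 S between n0,n4
  Y(R9) = 0.04566 S between n2,n3
  I3: injects 1.33 A into n3 (from n6)
Assemble and solve the 11×11 MNA system:
  V(n1)=-1.277  V(n2)=-1.277  V(n3)=0.000  V(n4)=-1.278  V(n5)=-1.277  V(n6)=-8.130  V(n7)=-1.277
  i(L1)=-1.268  i(L2)=-0.02852  i(L3)=0.1827  i(L4)=0.2125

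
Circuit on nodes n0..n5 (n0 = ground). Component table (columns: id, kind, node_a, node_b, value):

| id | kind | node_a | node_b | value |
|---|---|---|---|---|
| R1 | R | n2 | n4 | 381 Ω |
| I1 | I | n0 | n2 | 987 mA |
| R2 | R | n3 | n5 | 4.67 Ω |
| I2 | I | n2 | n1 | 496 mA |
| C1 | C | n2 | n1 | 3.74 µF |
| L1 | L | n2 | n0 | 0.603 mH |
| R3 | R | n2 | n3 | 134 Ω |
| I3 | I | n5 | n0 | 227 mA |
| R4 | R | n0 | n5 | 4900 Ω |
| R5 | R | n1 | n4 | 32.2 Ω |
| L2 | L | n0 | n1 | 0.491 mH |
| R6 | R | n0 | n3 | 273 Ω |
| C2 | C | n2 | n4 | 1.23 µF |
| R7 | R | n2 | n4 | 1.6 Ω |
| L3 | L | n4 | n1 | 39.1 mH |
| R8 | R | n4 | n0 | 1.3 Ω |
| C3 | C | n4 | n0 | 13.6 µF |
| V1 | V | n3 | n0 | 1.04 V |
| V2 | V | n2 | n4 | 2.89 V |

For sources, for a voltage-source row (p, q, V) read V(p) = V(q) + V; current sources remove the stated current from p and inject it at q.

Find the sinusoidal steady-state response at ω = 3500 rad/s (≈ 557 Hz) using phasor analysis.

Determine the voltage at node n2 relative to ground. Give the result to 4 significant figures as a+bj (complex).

MNA unknowns: 5 node voltages V₁..V_5 plus 2 source currents (V1, V2)
R1: Y=0.002625+0.000j on G[2,4]
I1: z[0]−=0.987, z[2]+=0.987
R2: Y=0.2141+0.000j on G[3,5]
I2: z[2]−=0.496, z[1]+=0.496
C1: Y=0.000+0.01309j on G[2,1]
L1: Y=0.000-0.4738j on G[2,0]
R3: Y=0.007463+0.000j on G[2,3]
I3: z[5]−=0.227, z[0]+=0.227
R4: Y=0.0002041+0.000j on G[0,5]
R5: Y=0.03106+0.000j on G[1,4]
L2: Y=0.000-0.5819j on G[0,1]
R6: Y=0.003663+0.000j on G[0,3]
C2: Y=0.000+0.004305j on G[2,4]
R7: Y=0.6250+0.000j on G[2,4]
L3: Y=0.000-0.007307j on G[4,1]
R8: Y=0.7692+0.000j on G[4,0]
C3: Y=0.000+0.04760j on G[4,0]
V1: row V3−V0=1.04, i_V1 at 3,0
V2: row V2−V4=2.89, i_V2 at 2,4
solve → V1=-0.1022+0.8383j, V2=2.659+1.560j, V3=1.040+0.000j, V4=-0.2310+1.560j, V5=-0.02007+0.000j
aux → i_V1=-0.2187+0.01164j, i_V2=-2.064+1.200j

2.659+1.560j V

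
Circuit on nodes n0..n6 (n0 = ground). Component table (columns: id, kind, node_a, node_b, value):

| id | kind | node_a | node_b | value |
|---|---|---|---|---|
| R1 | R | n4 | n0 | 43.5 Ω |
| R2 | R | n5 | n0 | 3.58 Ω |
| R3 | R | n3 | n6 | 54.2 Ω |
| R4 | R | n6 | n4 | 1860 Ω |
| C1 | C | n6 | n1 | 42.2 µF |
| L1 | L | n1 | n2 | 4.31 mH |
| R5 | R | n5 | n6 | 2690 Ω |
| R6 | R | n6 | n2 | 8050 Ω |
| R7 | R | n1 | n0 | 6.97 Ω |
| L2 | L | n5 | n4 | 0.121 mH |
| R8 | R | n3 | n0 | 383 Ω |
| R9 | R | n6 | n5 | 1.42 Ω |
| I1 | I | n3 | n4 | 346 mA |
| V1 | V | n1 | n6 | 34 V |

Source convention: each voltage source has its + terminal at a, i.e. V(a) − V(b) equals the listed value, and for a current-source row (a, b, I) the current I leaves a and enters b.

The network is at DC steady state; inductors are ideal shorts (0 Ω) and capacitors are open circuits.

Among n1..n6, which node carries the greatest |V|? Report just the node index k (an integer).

3

Element admittances at DC:
  Y(R1) = 0.02299 S between n4,n0
  Y(R2) = 0.2793 S between n5,n0
  Y(R3) = 0.01845 S between n3,n6
  Y(R4) = 0.0005376 S between n6,n4
  Y(C1) = 0.000 S between n6,n1
  L1: short n1↔n2 (DC inductor)
  Y(R5) = 0.0003717 S between n5,n6
  Y(R6) = 0.0001242 S between n6,n2
  Y(R7) = 0.1435 S between n1,n0
  L2: short n5↔n4 (DC inductor)
  Y(R8) = 0.002611 S between n3,n0
  Y(R9) = 0.7042 S between n6,n5
  I1: injects 0.346 A into n4 (from n3)
  V1: constraint V(n1)−V(n6) = 34
Assemble and solve the 9×9 MNA system:
  V(n1)=20.18  V(n2)=20.18  V(n3)=-28.54  V(n4)=-9.330  V(n5)=-9.330  V(n6)=-13.82
  i(L1)=0.004224  i(L2)=-0.5581  i(V1)=-2.899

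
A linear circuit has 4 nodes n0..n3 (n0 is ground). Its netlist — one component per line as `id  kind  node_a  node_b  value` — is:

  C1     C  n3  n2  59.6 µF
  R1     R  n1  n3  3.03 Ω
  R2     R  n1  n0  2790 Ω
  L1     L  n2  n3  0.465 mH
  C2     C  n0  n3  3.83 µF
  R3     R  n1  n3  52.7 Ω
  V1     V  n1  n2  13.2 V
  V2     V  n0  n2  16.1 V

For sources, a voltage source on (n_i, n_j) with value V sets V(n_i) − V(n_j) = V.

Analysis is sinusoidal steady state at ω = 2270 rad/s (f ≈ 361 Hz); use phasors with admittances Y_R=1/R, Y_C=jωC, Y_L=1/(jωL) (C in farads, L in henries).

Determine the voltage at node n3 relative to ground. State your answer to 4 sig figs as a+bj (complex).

Element admittances at ω=2270 rad/s:
  Y(C1) = 0.000+0.1353j S between n3,n2
  Y(R1) = 0.3300+0.000j S between n1,n3
  Y(R2) = 0.0003584+0.000j S between n1,n0
  Y(L1) = 0.000-0.9474j S between n2,n3
  Y(C2) = 0.000+0.008694j S between n0,n3
  Y(R3) = 0.01898+0.000j S between n1,n3
  V1: constraint V(n1)−V(n2) = 13.2
  V2: constraint V(n0)−V(n2) = 16.1
Assemble and solve the 5×5 MNA system:
  V(n1)=-2.900+0.000j  V(n2)=-16.10+0.000j  V(n3)=-14.15+4.888j
  i(V1)=-3.926+1.706j  i(V2)=-0.04353-0.1230j

-14.15+4.888j V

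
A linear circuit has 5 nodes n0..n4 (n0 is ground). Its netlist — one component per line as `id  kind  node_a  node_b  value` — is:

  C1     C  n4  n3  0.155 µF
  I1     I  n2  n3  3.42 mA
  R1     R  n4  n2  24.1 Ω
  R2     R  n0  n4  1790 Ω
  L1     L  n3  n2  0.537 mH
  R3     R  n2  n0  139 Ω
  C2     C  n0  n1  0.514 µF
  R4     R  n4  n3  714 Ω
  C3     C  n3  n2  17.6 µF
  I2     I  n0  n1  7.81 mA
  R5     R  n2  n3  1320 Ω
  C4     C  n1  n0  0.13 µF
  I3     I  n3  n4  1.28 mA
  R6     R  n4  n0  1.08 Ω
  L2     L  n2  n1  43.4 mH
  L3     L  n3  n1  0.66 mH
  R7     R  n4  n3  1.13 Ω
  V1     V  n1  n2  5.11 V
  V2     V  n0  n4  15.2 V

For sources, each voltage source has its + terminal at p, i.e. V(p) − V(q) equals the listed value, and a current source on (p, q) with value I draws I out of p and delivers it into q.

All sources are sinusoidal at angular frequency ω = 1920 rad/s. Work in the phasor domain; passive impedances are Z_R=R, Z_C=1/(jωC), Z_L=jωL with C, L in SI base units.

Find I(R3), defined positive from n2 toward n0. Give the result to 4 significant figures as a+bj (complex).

-0.1244+0.0009761j A

Element admittances at ω=1920 rad/s:
  Y(C1) = 0.000+0.0002976j S between n4,n3
  I1: injects 0.00342 A into n3 (from n2)
  Y(R1) = 0.04149+0.000j S between n4,n2
  Y(R2) = 0.0005587+0.000j S between n0,n4
  Y(L1) = 0.000-0.9699j S between n3,n2
  Y(R3) = 0.007194+0.000j S between n2,n0
  Y(C2) = 0.000+0.0009869j S between n0,n1
  Y(R4) = 0.001401+0.000j S between n4,n3
  Y(C3) = 0.000+0.03379j S between n3,n2
  I2: injects 0.00781 A into n1 (from n0)
  Y(R5) = 0.0007576+0.000j S between n2,n3
  Y(C4) = 0.000+0.0002496j S between n1,n0
  I3: injects 0.00128 A into n4 (from n3)
  Y(R6) = 0.9259+0.000j S between n4,n0
  Y(L2) = 0.000-0.01200j S between n2,n1
  Y(L3) = 0.000-0.7891j S between n3,n1
  Y(R7) = 0.8850+0.000j S between n4,n3
  V1: constraint V(n1)−V(n2) = 5.11
  V2: constraint V(n0)−V(n4) = 15.2
Assemble and solve the 6×6 MNA system:
  V(n1)=-12.19+0.1357j  V(n2)=-17.30+0.1357j  V(n3)=-14.95+0.009465j  V(n4)=-15.20+0.000j
  i(V1)=-0.09162+2.261j  i(V2)=-14.21-0.01409j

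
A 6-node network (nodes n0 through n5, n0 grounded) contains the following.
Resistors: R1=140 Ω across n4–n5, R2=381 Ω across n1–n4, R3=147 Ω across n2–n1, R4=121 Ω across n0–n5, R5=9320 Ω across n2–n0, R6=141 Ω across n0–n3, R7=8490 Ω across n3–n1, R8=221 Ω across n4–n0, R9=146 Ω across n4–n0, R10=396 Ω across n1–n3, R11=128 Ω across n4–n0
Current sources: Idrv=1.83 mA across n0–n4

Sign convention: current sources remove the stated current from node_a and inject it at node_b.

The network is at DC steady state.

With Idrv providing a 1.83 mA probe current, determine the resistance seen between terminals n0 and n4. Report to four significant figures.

Apply KCL at each of the 5 non-ground nodes and solve the resulting linear system.
Node n1: branches {R2, R3, R7, R10} → V_1 = 0.04270
Node n2: branches {R3, R5} → V_2 = 0.04203
Node n3: branches {R6, R7, R10} → V_3 = 0.01159
Node n4: branches {R1, R2, R8, R9, R11, Idrv} → V_4 = 0.07574
Node n5: branches {R1, R4} → V_5 = 0.03511

R_eq = 41.39 Ω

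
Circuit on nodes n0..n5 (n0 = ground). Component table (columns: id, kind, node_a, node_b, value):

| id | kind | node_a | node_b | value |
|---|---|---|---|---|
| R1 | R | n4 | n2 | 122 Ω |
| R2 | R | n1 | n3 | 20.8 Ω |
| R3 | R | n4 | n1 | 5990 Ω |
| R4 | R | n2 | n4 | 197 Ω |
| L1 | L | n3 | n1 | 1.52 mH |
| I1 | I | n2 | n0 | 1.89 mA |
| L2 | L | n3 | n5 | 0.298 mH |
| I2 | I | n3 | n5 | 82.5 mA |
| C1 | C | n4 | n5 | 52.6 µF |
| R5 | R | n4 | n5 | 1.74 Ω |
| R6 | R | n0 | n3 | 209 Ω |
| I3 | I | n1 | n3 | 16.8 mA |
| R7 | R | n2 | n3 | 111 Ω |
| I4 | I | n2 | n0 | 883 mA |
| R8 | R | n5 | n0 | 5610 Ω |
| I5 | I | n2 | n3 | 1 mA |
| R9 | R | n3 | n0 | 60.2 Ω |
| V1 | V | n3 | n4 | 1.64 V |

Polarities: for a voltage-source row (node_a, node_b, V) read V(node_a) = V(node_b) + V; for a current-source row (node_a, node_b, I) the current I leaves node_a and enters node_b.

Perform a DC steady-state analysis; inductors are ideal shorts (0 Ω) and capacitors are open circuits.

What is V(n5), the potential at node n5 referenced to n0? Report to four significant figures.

-41.02 V

Apply KCL at each of the 5 non-ground nodes and solve the resulting linear system.
Node n1: branches {R2, R3, L1, I3} → V_1 = -41.02
Node n2: branches {R1, R4, I1, R7, I4, I5} → V_2 = -81.75
Node n3: branches {R2, L1, L2, I2, R6, I3, R7, I5, R9, V1} → V_3 = -41.02
Node n4: branches {R1, R3, R4, C1, R5, V1} → V_4 = -42.66
Node n5: branches {L2, I2, C1, R5, R8} → V_5 = -41.02
Source currents: i(L1)=0.01707, i(L2)=0.8527, i(V1)=-0.4239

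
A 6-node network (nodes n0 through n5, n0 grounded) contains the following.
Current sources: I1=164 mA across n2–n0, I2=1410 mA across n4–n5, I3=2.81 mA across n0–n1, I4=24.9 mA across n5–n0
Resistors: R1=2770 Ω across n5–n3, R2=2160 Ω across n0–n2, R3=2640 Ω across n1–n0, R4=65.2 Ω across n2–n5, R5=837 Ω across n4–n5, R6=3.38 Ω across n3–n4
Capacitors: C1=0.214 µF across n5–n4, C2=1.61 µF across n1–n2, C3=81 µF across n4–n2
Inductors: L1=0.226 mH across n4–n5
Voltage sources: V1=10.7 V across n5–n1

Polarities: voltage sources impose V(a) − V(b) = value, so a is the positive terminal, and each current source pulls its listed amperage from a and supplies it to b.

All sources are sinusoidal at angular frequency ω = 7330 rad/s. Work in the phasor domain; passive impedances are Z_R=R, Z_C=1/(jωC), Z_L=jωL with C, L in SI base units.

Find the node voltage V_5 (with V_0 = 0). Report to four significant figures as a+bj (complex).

-216.3+1.287j V

MNA unknowns: 5 node voltages V₁..V_5 plus 1 source current (V1)
I1: z[2]−=0.164, z[0]+=0.164
R1: Y=0.0003610+0.000j on G[5,3]
I2: z[4]−=1.41, z[5]+=1.41
C1: Y=0.000+0.001569j on G[5,4]
I3: z[0]−=0.00281, z[1]+=0.00281
R2: Y=0.0004630+0.000j on G[0,2]
R3: Y=0.0003788+0.000j on G[1,0]
I4: z[5]−=0.0249, z[0]+=0.0249
R4: Y=0.01534+0.000j on G[2,5]
C2: Y=0.000+0.01180j on G[1,2]
C3: Y=0.000+0.5937j on G[4,2]
L1: Y=0.000-0.6037j on G[4,5]
R5: Y=0.001195+0.000j on G[4,5]
R6: Y=0.2959+0.000j on G[3,4]
V1: row V5−V1=10.7, i_V1 at 5,1
solve → V1=-227.0+1.287j, V2=-216.3-1.053j, V3=-216.1-1.204j, V4=-216.1-1.207j, V5=-216.3+1.287j
aux → i_V1=-0.1164-0.1257j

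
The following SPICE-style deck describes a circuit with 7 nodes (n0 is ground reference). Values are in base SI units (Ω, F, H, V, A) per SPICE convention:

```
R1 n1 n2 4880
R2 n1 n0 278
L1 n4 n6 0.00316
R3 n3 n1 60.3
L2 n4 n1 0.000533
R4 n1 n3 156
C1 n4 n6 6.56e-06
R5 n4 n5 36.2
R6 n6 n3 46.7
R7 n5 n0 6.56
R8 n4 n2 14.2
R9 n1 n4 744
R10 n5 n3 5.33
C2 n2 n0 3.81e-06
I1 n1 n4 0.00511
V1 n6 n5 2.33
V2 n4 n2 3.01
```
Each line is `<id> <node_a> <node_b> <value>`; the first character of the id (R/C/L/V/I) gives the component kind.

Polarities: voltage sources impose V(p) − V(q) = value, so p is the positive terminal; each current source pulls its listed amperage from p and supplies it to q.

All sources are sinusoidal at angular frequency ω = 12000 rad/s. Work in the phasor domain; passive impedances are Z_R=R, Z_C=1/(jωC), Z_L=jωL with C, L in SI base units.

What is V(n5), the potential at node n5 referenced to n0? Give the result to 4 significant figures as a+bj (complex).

0.2936+0.1766j V

MNA unknowns: 6 node voltages V₁..V_6 plus 2 source currents (V1, V2)
R1: Y=0.0002049+0.000j on G[1,2]
R2: Y=0.003597+0.000j on G[1,0]
L1: Y=0.000-0.02637j on G[4,6]
R3: Y=0.01658+0.000j on G[3,1]
L2: Y=0.000-0.1563j on G[4,1]
R4: Y=0.006410+0.000j on G[1,3]
C1: Y=0.000+0.07872j on G[4,6]
R5: Y=0.02762+0.000j on G[4,5]
R6: Y=0.02141+0.000j on G[6,3]
R7: Y=0.1524+0.000j on G[5,0]
R8: Y=0.07042+0.000j on G[4,2]
R9: Y=0.001344+0.000j on G[1,4]
R10: Y=0.1876+0.000j on G[5,3]
C2: Y=0.000+0.04572j on G[2,0]
I1: z[1]−=0.00511, z[4]+=0.00511
V1: row V6−V5=2.33, i_V1 at 6,5
V2: row V4−V2=3.01, i_V2 at 4,2
solve → V1=2.458+0.8229j, V2=-0.6534+1.172j, V3=0.7231+0.2406j, V4=2.357+1.172j, V5=0.2936+0.1766j, V6=2.624+0.1766j
aux → i_V1=-0.09282-0.01261j, i_V2=-0.2662-0.02980j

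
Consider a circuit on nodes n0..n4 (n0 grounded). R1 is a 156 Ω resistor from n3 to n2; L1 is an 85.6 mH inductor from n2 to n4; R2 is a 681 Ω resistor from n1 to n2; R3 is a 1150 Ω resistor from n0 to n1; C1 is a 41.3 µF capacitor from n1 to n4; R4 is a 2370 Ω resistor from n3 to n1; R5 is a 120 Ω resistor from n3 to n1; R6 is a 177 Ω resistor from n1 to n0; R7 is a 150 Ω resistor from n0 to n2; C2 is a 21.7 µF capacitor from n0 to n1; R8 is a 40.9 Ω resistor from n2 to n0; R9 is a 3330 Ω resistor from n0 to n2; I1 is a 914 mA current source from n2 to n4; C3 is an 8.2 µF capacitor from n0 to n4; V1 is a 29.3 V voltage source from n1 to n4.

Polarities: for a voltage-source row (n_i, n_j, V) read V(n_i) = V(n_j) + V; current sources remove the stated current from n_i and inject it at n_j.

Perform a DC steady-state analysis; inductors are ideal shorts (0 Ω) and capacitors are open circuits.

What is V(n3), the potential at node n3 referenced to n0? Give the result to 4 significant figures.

11.88 V

Element admittances at DC:
  Y(R1) = 0.006410 S between n3,n2
  L1: short n2↔n4 (DC inductor)
  Y(R2) = 0.001468 S between n1,n2
  Y(R3) = 0.0008696 S between n0,n1
  Y(C1) = 0.000 S between n1,n4
  Y(R4) = 0.0004219 S between n3,n1
  Y(R5) = 0.008333 S between n3,n1
  Y(R6) = 0.005650 S between n1,n0
  Y(R7) = 0.006667 S between n0,n2
  Y(C2) = 0.000 S between n0,n1
  Y(R8) = 0.02445 S between n2,n0
  Y(R9) = 0.0003003 S between n0,n2
  I1: injects 0.914 A into n4 (from n2)
  Y(C3) = 0.000 S between n0,n4
  V1: constraint V(n1)−V(n4) = 29.3
Assemble and solve the 6×6 MNA system:
  V(n1)=24.26  V(n2)=-5.035  V(n3)=11.88  V(n4)=-5.035
  i(L1)=-0.6044  i(V1)=-0.3096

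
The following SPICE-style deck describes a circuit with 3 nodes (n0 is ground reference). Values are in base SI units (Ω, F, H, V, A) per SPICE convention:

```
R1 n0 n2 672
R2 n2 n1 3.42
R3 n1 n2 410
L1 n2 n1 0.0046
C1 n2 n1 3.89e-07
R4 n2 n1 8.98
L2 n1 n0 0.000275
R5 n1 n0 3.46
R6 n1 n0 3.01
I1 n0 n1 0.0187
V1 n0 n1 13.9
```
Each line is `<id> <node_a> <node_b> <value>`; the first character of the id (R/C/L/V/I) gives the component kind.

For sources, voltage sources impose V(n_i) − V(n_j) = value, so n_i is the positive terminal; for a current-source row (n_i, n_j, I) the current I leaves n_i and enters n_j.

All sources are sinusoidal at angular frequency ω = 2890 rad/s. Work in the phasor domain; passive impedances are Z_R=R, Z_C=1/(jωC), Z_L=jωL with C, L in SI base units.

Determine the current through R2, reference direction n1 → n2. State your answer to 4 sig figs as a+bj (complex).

MNA unknowns: 2 node voltages V₁..V_2 plus 1 source current (V1)
R1: Y=0.001488+0.000j on G[0,2]
R2: Y=0.2924+0.000j on G[2,1]
R3: Y=0.002439+0.000j on G[1,2]
L1: Y=0.000-0.07522j on G[2,1]
C1: Y=0.000+0.001124j on G[2,1]
R4: Y=0.1114+0.000j on G[2,1]
L2: Y=0.000-1.258j on G[1,0]
R5: Y=0.2890+0.000j on G[1,0]
R6: Y=0.3322+0.000j on G[1,0]
I1: z[0]−=0.0187, z[1]+=0.0187
V1: row V0−V1=13.9, i_V1 at 0,1
solve → V1=-13.90+0.000j, V2=-13.85+0.008927j
aux → i_V1=-8.675+17.49j

-0.01436-0.002610j A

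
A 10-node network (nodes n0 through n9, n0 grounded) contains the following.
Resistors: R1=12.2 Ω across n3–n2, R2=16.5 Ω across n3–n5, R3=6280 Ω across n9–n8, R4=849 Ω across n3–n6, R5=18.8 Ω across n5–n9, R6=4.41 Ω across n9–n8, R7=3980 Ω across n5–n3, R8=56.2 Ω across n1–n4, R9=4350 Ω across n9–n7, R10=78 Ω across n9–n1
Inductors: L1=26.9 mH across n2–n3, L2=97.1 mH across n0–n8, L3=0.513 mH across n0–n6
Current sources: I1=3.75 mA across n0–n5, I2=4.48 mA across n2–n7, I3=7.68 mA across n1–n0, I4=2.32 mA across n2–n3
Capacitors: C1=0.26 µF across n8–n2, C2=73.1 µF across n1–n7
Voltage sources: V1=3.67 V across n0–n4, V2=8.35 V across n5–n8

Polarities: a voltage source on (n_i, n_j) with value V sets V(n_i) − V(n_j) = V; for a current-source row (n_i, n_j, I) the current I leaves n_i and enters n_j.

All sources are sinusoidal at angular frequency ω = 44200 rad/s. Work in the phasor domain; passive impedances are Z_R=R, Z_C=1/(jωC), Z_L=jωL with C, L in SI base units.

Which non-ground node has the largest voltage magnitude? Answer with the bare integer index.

8

MNA unknowns: 9 node voltages V₁..V_9 plus 2 source currents (V1, V2)
R1: Y=0.08197+0.000j on G[3,2]
R2: Y=0.06061+0.000j on G[3,5]
R3: Y=0.0001592+0.000j on G[9,8]
R4: Y=0.001178+0.000j on G[3,6]
L1: Y=0.000-0.0008411j on G[2,3]
R5: Y=0.05319+0.000j on G[5,9]
I1: z[0]−=0.00375, z[5]+=0.00375
L2: Y=0.000-0.0002330j on G[0,8]
R6: Y=0.2268+0.000j on G[9,8]
L3: Y=0.000-0.04410j on G[0,6]
I2: z[2]−=0.00448, z[7]+=0.00448
C1: Y=0.000+0.01149j on G[8,2]
R7: Y=0.0002513+0.000j on G[5,3]
R8: Y=0.01779+0.000j on G[1,4]
R9: Y=0.0002299+0.000j on G[9,7]
I3: z[1]−=0.00768, z[0]+=0.00768
I4: z[2]−=0.00232, z[3]+=0.00232
C2: Y=0.000+3.231j on G[1,7]
R10: Y=0.01282+0.000j on G[9,1]
V1: row V0−V4=3.67, i_V1 at 0,4
V2: row V5−V8=8.35, i_V2 at 5,8
solve → V1=-4.018+0.01490j, V2=1.534-2.368j, V3=1.943-1.330j, V4=-3.670+0.000j, V5=2.508+0.03615j, V6=0.03688+0.05091j, V7=-4.018+0.01353j, V8=-5.842+0.03615j, V9=-4.246+0.03520j
aux → i_V1=0.006184-0.0002652j, i_V2=-0.3898-0.08319j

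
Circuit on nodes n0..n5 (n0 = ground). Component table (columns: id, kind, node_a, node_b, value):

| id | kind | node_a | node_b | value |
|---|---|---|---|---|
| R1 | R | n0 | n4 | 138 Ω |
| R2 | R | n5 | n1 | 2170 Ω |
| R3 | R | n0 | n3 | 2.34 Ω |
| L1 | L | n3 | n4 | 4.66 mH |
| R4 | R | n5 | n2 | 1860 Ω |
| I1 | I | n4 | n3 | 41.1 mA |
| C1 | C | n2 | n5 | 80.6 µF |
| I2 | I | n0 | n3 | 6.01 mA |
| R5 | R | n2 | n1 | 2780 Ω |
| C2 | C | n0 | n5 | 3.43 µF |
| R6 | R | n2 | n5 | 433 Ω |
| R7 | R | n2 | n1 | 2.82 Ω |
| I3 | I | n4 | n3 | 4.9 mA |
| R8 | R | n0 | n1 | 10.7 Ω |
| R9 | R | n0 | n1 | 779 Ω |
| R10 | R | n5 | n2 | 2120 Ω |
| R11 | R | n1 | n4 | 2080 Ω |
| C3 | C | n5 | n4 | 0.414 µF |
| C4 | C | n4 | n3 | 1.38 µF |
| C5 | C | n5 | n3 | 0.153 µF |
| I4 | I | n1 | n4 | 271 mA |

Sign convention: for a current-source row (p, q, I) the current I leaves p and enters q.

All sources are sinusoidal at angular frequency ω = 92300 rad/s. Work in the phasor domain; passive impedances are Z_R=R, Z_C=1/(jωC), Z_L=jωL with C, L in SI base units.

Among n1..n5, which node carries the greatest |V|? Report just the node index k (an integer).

4

Apply KCL at each of the 5 non-ground nodes and solve the resulting linear system.
Node n1: branches {R2, R5, R7, R8, R9, R11, I4} → V_1 = -0.6323+0.3655j
Node n2: branches {R4, C1, R5, R6, R7, R10} → V_2 = -0.03986+0.4652j
Node n3: branches {R3, L1, I1, I2, I3, C4, C5} → V_3 = 0.4709-0.03334j
Node n4: branches {R1, L1, I1, I3, R11, C3, C4, I4} → V_4 = 0.4142-1.280j
Node n5: branches {R2, R4, C1, C2, R6, R10, C3, C5} → V_5 = -0.03509+0.4370j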